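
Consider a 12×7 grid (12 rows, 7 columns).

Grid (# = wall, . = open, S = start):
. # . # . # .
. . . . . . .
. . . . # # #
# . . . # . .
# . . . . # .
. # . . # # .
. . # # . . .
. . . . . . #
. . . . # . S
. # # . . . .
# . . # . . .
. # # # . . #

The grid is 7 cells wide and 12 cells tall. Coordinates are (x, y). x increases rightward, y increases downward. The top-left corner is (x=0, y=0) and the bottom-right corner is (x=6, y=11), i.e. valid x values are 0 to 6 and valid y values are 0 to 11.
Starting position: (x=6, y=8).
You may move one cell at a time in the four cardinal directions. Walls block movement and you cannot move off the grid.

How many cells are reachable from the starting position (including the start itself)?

BFS flood-fill from (x=6, y=8):
  Distance 0: (x=6, y=8)
  Distance 1: (x=5, y=8), (x=6, y=9)
  Distance 2: (x=5, y=7), (x=5, y=9), (x=6, y=10)
  Distance 3: (x=5, y=6), (x=4, y=7), (x=4, y=9), (x=5, y=10)
  Distance 4: (x=4, y=6), (x=6, y=6), (x=3, y=7), (x=3, y=9), (x=4, y=10), (x=5, y=11)
  Distance 5: (x=6, y=5), (x=2, y=7), (x=3, y=8), (x=4, y=11)
  Distance 6: (x=6, y=4), (x=1, y=7), (x=2, y=8)
  Distance 7: (x=6, y=3), (x=1, y=6), (x=0, y=7), (x=1, y=8)
  Distance 8: (x=5, y=3), (x=0, y=6), (x=0, y=8)
  Distance 9: (x=0, y=5), (x=0, y=9)
Total reachable: 32 (grid has 59 open cells total)

Answer: Reachable cells: 32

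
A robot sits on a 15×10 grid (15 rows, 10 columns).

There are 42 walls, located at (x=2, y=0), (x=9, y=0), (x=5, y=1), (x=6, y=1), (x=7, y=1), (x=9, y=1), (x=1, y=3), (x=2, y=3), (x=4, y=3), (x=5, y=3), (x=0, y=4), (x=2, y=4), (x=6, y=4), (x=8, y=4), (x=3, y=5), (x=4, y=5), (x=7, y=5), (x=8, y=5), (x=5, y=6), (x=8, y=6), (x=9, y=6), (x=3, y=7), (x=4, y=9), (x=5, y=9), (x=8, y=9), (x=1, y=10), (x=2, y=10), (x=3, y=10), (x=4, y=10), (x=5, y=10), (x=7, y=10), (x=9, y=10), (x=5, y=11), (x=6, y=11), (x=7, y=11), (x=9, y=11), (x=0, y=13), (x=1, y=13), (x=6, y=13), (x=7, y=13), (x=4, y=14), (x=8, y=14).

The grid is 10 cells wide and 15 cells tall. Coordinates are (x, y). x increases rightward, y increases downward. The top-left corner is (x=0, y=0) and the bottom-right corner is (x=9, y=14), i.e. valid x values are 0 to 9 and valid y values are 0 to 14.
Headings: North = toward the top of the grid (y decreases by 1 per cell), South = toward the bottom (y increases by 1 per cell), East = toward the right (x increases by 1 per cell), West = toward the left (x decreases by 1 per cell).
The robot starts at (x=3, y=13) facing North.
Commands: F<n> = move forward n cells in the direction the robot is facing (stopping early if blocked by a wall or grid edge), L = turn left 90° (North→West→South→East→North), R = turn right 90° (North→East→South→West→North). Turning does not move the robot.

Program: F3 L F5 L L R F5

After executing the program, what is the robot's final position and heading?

Start: (x=3, y=13), facing North
  F3: move forward 2/3 (blocked), now at (x=3, y=11)
  L: turn left, now facing West
  F5: move forward 3/5 (blocked), now at (x=0, y=11)
  L: turn left, now facing South
  L: turn left, now facing East
  R: turn right, now facing South
  F5: move forward 1/5 (blocked), now at (x=0, y=12)
Final: (x=0, y=12), facing South

Answer: Final position: (x=0, y=12), facing South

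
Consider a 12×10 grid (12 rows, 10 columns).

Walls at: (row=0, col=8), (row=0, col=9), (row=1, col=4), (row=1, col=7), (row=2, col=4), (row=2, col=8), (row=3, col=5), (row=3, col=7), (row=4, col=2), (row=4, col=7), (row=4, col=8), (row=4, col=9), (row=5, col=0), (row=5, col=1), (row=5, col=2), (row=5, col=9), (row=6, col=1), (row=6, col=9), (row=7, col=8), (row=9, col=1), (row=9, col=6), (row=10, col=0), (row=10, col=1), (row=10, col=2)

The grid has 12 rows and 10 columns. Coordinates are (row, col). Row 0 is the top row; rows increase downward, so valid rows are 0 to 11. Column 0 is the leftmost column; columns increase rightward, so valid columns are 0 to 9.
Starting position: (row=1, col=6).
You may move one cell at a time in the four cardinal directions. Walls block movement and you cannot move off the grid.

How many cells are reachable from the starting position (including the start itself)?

Answer: Reachable cells: 91

Derivation:
BFS flood-fill from (row=1, col=6):
  Distance 0: (row=1, col=6)
  Distance 1: (row=0, col=6), (row=1, col=5), (row=2, col=6)
  Distance 2: (row=0, col=5), (row=0, col=7), (row=2, col=5), (row=2, col=7), (row=3, col=6)
  Distance 3: (row=0, col=4), (row=4, col=6)
  Distance 4: (row=0, col=3), (row=4, col=5), (row=5, col=6)
  Distance 5: (row=0, col=2), (row=1, col=3), (row=4, col=4), (row=5, col=5), (row=5, col=7), (row=6, col=6)
  Distance 6: (row=0, col=1), (row=1, col=2), (row=2, col=3), (row=3, col=4), (row=4, col=3), (row=5, col=4), (row=5, col=8), (row=6, col=5), (row=6, col=7), (row=7, col=6)
  Distance 7: (row=0, col=0), (row=1, col=1), (row=2, col=2), (row=3, col=3), (row=5, col=3), (row=6, col=4), (row=6, col=8), (row=7, col=5), (row=7, col=7), (row=8, col=6)
  Distance 8: (row=1, col=0), (row=2, col=1), (row=3, col=2), (row=6, col=3), (row=7, col=4), (row=8, col=5), (row=8, col=7)
  Distance 9: (row=2, col=0), (row=3, col=1), (row=6, col=2), (row=7, col=3), (row=8, col=4), (row=8, col=8), (row=9, col=5), (row=9, col=7)
  Distance 10: (row=3, col=0), (row=4, col=1), (row=7, col=2), (row=8, col=3), (row=8, col=9), (row=9, col=4), (row=9, col=8), (row=10, col=5), (row=10, col=7)
  Distance 11: (row=4, col=0), (row=7, col=1), (row=7, col=9), (row=8, col=2), (row=9, col=3), (row=9, col=9), (row=10, col=4), (row=10, col=6), (row=10, col=8), (row=11, col=5), (row=11, col=7)
  Distance 12: (row=7, col=0), (row=8, col=1), (row=9, col=2), (row=10, col=3), (row=10, col=9), (row=11, col=4), (row=11, col=6), (row=11, col=8)
  Distance 13: (row=6, col=0), (row=8, col=0), (row=11, col=3), (row=11, col=9)
  Distance 14: (row=9, col=0), (row=11, col=2)
  Distance 15: (row=11, col=1)
  Distance 16: (row=11, col=0)
Total reachable: 91 (grid has 96 open cells total)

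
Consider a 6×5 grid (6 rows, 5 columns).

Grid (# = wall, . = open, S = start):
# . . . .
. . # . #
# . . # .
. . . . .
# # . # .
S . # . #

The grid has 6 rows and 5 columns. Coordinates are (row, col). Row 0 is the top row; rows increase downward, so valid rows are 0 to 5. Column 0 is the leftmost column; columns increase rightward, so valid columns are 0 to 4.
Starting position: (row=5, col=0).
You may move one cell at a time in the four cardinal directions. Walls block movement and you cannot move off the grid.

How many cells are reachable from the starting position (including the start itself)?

Answer: Reachable cells: 2

Derivation:
BFS flood-fill from (row=5, col=0):
  Distance 0: (row=5, col=0)
  Distance 1: (row=5, col=1)
Total reachable: 2 (grid has 20 open cells total)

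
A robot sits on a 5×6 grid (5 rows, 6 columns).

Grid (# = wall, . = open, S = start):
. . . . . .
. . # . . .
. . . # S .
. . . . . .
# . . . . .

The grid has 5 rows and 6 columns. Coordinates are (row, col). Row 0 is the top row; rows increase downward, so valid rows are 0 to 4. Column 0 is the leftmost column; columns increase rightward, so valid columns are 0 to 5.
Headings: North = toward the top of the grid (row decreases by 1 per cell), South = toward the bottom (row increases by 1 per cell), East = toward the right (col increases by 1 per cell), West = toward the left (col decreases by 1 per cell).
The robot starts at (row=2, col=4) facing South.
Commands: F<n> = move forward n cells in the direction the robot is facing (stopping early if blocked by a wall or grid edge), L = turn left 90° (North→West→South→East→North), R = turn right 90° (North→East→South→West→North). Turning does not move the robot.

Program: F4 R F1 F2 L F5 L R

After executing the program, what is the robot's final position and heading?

Start: (row=2, col=4), facing South
  F4: move forward 2/4 (blocked), now at (row=4, col=4)
  R: turn right, now facing West
  F1: move forward 1, now at (row=4, col=3)
  F2: move forward 2, now at (row=4, col=1)
  L: turn left, now facing South
  F5: move forward 0/5 (blocked), now at (row=4, col=1)
  L: turn left, now facing East
  R: turn right, now facing South
Final: (row=4, col=1), facing South

Answer: Final position: (row=4, col=1), facing South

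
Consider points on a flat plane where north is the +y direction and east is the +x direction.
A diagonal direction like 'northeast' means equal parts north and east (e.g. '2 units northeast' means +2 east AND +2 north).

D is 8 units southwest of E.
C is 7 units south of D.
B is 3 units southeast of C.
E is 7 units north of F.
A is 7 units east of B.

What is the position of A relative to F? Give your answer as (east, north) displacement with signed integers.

Answer: A is at (east=2, north=-11) relative to F.

Derivation:
Place F at the origin (east=0, north=0).
  E is 7 units north of F: delta (east=+0, north=+7); E at (east=0, north=7).
  D is 8 units southwest of E: delta (east=-8, north=-8); D at (east=-8, north=-1).
  C is 7 units south of D: delta (east=+0, north=-7); C at (east=-8, north=-8).
  B is 3 units southeast of C: delta (east=+3, north=-3); B at (east=-5, north=-11).
  A is 7 units east of B: delta (east=+7, north=+0); A at (east=2, north=-11).
Therefore A relative to F: (east=2, north=-11).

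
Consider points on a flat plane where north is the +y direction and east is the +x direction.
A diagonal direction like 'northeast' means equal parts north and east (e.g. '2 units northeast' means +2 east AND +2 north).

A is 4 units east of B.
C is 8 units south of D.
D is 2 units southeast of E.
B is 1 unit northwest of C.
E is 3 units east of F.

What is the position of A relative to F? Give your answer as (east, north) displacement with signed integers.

Answer: A is at (east=8, north=-9) relative to F.

Derivation:
Place F at the origin (east=0, north=0).
  E is 3 units east of F: delta (east=+3, north=+0); E at (east=3, north=0).
  D is 2 units southeast of E: delta (east=+2, north=-2); D at (east=5, north=-2).
  C is 8 units south of D: delta (east=+0, north=-8); C at (east=5, north=-10).
  B is 1 unit northwest of C: delta (east=-1, north=+1); B at (east=4, north=-9).
  A is 4 units east of B: delta (east=+4, north=+0); A at (east=8, north=-9).
Therefore A relative to F: (east=8, north=-9).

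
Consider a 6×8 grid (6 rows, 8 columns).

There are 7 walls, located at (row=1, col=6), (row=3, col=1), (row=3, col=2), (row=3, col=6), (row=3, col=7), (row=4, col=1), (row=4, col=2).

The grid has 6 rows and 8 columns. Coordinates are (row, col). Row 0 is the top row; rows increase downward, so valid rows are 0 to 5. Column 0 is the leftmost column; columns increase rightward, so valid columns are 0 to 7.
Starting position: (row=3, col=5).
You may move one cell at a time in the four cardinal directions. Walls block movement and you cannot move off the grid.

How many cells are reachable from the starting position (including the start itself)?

BFS flood-fill from (row=3, col=5):
  Distance 0: (row=3, col=5)
  Distance 1: (row=2, col=5), (row=3, col=4), (row=4, col=5)
  Distance 2: (row=1, col=5), (row=2, col=4), (row=2, col=6), (row=3, col=3), (row=4, col=4), (row=4, col=6), (row=5, col=5)
  Distance 3: (row=0, col=5), (row=1, col=4), (row=2, col=3), (row=2, col=7), (row=4, col=3), (row=4, col=7), (row=5, col=4), (row=5, col=6)
  Distance 4: (row=0, col=4), (row=0, col=6), (row=1, col=3), (row=1, col=7), (row=2, col=2), (row=5, col=3), (row=5, col=7)
  Distance 5: (row=0, col=3), (row=0, col=7), (row=1, col=2), (row=2, col=1), (row=5, col=2)
  Distance 6: (row=0, col=2), (row=1, col=1), (row=2, col=0), (row=5, col=1)
  Distance 7: (row=0, col=1), (row=1, col=0), (row=3, col=0), (row=5, col=0)
  Distance 8: (row=0, col=0), (row=4, col=0)
Total reachable: 41 (grid has 41 open cells total)

Answer: Reachable cells: 41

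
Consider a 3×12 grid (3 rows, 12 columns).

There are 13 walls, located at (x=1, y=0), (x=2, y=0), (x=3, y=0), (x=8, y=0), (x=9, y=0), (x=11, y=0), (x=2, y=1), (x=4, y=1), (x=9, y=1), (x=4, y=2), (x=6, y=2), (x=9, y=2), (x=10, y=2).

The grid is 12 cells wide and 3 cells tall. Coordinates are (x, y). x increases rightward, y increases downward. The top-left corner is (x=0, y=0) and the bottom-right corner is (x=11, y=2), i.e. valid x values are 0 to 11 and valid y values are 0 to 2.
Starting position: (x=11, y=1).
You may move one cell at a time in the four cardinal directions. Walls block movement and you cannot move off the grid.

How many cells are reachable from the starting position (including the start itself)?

Answer: Reachable cells: 4

Derivation:
BFS flood-fill from (x=11, y=1):
  Distance 0: (x=11, y=1)
  Distance 1: (x=10, y=1), (x=11, y=2)
  Distance 2: (x=10, y=0)
Total reachable: 4 (grid has 23 open cells total)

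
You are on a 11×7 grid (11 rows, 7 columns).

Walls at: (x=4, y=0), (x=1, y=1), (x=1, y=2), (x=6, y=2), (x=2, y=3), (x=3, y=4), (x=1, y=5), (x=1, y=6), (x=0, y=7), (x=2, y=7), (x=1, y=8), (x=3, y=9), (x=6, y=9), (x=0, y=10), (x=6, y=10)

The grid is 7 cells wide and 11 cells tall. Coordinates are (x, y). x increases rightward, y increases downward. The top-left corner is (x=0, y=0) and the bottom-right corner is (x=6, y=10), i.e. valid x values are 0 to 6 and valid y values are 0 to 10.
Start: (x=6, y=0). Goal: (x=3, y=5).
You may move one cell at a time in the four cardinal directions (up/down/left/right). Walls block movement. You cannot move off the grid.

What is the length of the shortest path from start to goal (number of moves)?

BFS from (x=6, y=0) until reaching (x=3, y=5):
  Distance 0: (x=6, y=0)
  Distance 1: (x=5, y=0), (x=6, y=1)
  Distance 2: (x=5, y=1)
  Distance 3: (x=4, y=1), (x=5, y=2)
  Distance 4: (x=3, y=1), (x=4, y=2), (x=5, y=3)
  Distance 5: (x=3, y=0), (x=2, y=1), (x=3, y=2), (x=4, y=3), (x=6, y=3), (x=5, y=4)
  Distance 6: (x=2, y=0), (x=2, y=2), (x=3, y=3), (x=4, y=4), (x=6, y=4), (x=5, y=5)
  Distance 7: (x=1, y=0), (x=4, y=5), (x=6, y=5), (x=5, y=6)
  Distance 8: (x=0, y=0), (x=3, y=5), (x=4, y=6), (x=6, y=6), (x=5, y=7)  <- goal reached here
One shortest path (8 moves): (x=6, y=0) -> (x=5, y=0) -> (x=5, y=1) -> (x=4, y=1) -> (x=4, y=2) -> (x=4, y=3) -> (x=4, y=4) -> (x=4, y=5) -> (x=3, y=5)

Answer: Shortest path length: 8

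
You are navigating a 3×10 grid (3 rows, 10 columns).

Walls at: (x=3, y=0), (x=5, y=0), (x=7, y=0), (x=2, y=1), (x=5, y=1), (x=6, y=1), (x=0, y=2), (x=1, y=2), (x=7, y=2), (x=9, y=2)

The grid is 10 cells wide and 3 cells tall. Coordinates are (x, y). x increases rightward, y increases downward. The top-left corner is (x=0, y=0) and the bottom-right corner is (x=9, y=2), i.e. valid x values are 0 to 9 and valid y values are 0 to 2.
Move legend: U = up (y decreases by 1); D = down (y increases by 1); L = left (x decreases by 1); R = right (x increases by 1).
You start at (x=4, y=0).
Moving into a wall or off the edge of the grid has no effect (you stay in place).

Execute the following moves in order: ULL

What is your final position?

Start: (x=4, y=0)
  U (up): blocked, stay at (x=4, y=0)
  L (left): blocked, stay at (x=4, y=0)
  L (left): blocked, stay at (x=4, y=0)
Final: (x=4, y=0)

Answer: Final position: (x=4, y=0)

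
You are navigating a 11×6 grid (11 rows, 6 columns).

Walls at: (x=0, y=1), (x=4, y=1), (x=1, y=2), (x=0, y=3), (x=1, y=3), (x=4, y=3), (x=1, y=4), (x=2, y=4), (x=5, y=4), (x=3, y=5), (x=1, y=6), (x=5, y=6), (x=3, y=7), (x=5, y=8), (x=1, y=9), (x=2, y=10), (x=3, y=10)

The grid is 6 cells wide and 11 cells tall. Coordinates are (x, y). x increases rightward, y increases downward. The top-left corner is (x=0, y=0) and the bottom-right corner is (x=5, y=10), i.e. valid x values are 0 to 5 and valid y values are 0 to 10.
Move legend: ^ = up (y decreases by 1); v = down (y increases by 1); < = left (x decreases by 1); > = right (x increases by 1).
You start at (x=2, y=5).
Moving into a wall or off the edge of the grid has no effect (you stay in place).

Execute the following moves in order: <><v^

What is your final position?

Start: (x=2, y=5)
  < (left): (x=2, y=5) -> (x=1, y=5)
  > (right): (x=1, y=5) -> (x=2, y=5)
  < (left): (x=2, y=5) -> (x=1, y=5)
  v (down): blocked, stay at (x=1, y=5)
  ^ (up): blocked, stay at (x=1, y=5)
Final: (x=1, y=5)

Answer: Final position: (x=1, y=5)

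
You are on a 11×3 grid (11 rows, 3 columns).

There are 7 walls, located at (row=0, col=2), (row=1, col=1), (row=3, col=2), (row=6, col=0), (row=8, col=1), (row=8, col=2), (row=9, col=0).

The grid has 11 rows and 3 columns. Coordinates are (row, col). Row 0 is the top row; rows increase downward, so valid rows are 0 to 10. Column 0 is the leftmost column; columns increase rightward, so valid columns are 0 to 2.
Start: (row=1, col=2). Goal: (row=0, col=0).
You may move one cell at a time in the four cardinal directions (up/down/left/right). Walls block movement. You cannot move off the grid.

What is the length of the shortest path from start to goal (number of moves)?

BFS from (row=1, col=2) until reaching (row=0, col=0):
  Distance 0: (row=1, col=2)
  Distance 1: (row=2, col=2)
  Distance 2: (row=2, col=1)
  Distance 3: (row=2, col=0), (row=3, col=1)
  Distance 4: (row=1, col=0), (row=3, col=0), (row=4, col=1)
  Distance 5: (row=0, col=0), (row=4, col=0), (row=4, col=2), (row=5, col=1)  <- goal reached here
One shortest path (5 moves): (row=1, col=2) -> (row=2, col=2) -> (row=2, col=1) -> (row=2, col=0) -> (row=1, col=0) -> (row=0, col=0)

Answer: Shortest path length: 5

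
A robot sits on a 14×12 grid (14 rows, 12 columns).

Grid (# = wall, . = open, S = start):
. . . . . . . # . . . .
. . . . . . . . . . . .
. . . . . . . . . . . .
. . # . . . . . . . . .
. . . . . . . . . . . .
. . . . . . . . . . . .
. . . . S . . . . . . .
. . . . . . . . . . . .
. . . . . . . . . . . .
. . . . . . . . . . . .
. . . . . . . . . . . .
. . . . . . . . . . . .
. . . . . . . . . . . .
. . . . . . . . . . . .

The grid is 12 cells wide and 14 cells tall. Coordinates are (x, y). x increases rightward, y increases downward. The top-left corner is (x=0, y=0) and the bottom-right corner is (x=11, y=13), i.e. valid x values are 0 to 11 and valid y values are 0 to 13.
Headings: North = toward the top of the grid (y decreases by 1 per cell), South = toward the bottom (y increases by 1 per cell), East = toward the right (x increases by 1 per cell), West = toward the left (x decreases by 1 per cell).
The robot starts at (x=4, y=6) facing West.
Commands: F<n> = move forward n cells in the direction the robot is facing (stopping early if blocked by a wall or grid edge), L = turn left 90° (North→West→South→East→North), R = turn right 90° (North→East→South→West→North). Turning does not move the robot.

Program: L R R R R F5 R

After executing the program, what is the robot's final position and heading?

Answer: Final position: (x=4, y=11), facing West

Derivation:
Start: (x=4, y=6), facing West
  L: turn left, now facing South
  R: turn right, now facing West
  R: turn right, now facing North
  R: turn right, now facing East
  R: turn right, now facing South
  F5: move forward 5, now at (x=4, y=11)
  R: turn right, now facing West
Final: (x=4, y=11), facing West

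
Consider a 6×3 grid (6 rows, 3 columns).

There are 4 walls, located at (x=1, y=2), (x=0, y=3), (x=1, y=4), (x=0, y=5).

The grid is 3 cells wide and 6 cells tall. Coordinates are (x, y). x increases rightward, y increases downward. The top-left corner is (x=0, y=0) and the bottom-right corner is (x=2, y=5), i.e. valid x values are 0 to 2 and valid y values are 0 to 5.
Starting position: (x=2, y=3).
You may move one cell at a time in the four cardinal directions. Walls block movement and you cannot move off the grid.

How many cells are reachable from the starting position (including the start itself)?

Answer: Reachable cells: 13

Derivation:
BFS flood-fill from (x=2, y=3):
  Distance 0: (x=2, y=3)
  Distance 1: (x=2, y=2), (x=1, y=3), (x=2, y=4)
  Distance 2: (x=2, y=1), (x=2, y=5)
  Distance 3: (x=2, y=0), (x=1, y=1), (x=1, y=5)
  Distance 4: (x=1, y=0), (x=0, y=1)
  Distance 5: (x=0, y=0), (x=0, y=2)
Total reachable: 13 (grid has 14 open cells total)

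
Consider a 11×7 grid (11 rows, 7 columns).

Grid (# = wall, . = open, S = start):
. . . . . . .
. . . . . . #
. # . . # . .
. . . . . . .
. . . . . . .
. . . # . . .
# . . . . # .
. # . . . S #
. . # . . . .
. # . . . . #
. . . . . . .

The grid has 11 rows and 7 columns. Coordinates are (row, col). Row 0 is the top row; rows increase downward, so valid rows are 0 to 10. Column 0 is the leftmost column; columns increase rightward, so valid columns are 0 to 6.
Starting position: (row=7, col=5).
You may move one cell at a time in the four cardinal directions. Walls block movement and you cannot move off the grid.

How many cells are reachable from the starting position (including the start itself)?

Answer: Reachable cells: 66

Derivation:
BFS flood-fill from (row=7, col=5):
  Distance 0: (row=7, col=5)
  Distance 1: (row=7, col=4), (row=8, col=5)
  Distance 2: (row=6, col=4), (row=7, col=3), (row=8, col=4), (row=8, col=6), (row=9, col=5)
  Distance 3: (row=5, col=4), (row=6, col=3), (row=7, col=2), (row=8, col=3), (row=9, col=4), (row=10, col=5)
  Distance 4: (row=4, col=4), (row=5, col=5), (row=6, col=2), (row=9, col=3), (row=10, col=4), (row=10, col=6)
  Distance 5: (row=3, col=4), (row=4, col=3), (row=4, col=5), (row=5, col=2), (row=5, col=6), (row=6, col=1), (row=9, col=2), (row=10, col=3)
  Distance 6: (row=3, col=3), (row=3, col=5), (row=4, col=2), (row=4, col=6), (row=5, col=1), (row=6, col=6), (row=10, col=2)
  Distance 7: (row=2, col=3), (row=2, col=5), (row=3, col=2), (row=3, col=6), (row=4, col=1), (row=5, col=0), (row=10, col=1)
  Distance 8: (row=1, col=3), (row=1, col=5), (row=2, col=2), (row=2, col=6), (row=3, col=1), (row=4, col=0), (row=10, col=0)
  Distance 9: (row=0, col=3), (row=0, col=5), (row=1, col=2), (row=1, col=4), (row=3, col=0), (row=9, col=0)
  Distance 10: (row=0, col=2), (row=0, col=4), (row=0, col=6), (row=1, col=1), (row=2, col=0), (row=8, col=0)
  Distance 11: (row=0, col=1), (row=1, col=0), (row=7, col=0), (row=8, col=1)
  Distance 12: (row=0, col=0)
Total reachable: 66 (grid has 66 open cells total)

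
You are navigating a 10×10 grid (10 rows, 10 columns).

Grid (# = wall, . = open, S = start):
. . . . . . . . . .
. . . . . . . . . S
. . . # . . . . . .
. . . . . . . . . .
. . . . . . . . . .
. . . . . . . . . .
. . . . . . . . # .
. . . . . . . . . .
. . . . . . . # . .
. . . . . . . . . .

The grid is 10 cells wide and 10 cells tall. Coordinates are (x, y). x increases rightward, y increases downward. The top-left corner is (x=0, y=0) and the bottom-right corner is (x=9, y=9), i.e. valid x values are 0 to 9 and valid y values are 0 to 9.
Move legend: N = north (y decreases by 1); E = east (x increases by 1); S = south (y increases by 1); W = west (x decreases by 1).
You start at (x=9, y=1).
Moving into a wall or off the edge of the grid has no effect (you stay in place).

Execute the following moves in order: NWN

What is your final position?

Start: (x=9, y=1)
  N (north): (x=9, y=1) -> (x=9, y=0)
  W (west): (x=9, y=0) -> (x=8, y=0)
  N (north): blocked, stay at (x=8, y=0)
Final: (x=8, y=0)

Answer: Final position: (x=8, y=0)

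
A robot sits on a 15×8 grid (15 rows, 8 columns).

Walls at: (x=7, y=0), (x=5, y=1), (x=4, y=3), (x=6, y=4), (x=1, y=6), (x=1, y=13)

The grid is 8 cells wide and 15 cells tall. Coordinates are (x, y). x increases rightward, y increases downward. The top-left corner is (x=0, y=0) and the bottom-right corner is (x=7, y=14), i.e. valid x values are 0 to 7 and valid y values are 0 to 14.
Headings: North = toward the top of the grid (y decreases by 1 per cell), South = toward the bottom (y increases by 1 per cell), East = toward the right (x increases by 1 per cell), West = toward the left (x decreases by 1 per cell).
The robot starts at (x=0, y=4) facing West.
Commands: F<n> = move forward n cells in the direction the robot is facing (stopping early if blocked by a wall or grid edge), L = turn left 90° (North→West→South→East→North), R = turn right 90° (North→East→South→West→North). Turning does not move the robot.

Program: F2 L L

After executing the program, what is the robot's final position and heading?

Start: (x=0, y=4), facing West
  F2: move forward 0/2 (blocked), now at (x=0, y=4)
  L: turn left, now facing South
  L: turn left, now facing East
Final: (x=0, y=4), facing East

Answer: Final position: (x=0, y=4), facing East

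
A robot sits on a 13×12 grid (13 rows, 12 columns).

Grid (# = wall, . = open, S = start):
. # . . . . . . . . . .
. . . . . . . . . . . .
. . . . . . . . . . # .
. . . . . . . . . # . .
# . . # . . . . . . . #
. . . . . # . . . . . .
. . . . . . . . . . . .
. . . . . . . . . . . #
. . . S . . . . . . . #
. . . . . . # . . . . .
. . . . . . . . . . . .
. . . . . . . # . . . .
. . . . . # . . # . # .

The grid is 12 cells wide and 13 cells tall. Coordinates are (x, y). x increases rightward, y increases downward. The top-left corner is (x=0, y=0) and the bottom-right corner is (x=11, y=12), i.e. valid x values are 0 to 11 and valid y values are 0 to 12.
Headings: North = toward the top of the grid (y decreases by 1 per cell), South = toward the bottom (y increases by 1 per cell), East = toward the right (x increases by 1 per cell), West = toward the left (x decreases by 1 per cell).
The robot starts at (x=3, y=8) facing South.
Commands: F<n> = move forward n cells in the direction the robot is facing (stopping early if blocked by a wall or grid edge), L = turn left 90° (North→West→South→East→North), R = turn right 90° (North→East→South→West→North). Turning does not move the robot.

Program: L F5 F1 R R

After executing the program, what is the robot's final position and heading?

Start: (x=3, y=8), facing South
  L: turn left, now facing East
  F5: move forward 5, now at (x=8, y=8)
  F1: move forward 1, now at (x=9, y=8)
  R: turn right, now facing South
  R: turn right, now facing West
Final: (x=9, y=8), facing West

Answer: Final position: (x=9, y=8), facing West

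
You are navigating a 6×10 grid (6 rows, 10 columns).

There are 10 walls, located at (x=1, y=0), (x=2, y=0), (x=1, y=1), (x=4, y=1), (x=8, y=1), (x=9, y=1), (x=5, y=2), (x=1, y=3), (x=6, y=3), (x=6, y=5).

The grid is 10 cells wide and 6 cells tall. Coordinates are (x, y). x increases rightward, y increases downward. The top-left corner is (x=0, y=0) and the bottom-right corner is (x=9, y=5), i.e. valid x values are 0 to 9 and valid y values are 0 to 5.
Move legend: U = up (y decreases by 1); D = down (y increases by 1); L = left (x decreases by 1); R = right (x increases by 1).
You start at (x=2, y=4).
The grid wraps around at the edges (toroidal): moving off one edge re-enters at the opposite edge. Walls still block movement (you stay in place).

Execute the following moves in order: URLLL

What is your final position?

Start: (x=2, y=4)
  U (up): (x=2, y=4) -> (x=2, y=3)
  R (right): (x=2, y=3) -> (x=3, y=3)
  L (left): (x=3, y=3) -> (x=2, y=3)
  L (left): blocked, stay at (x=2, y=3)
  L (left): blocked, stay at (x=2, y=3)
Final: (x=2, y=3)

Answer: Final position: (x=2, y=3)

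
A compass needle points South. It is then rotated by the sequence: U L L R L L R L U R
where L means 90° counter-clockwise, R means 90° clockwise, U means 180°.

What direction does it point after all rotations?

Start: South
  U (U-turn (180°)) -> North
  L (left (90° counter-clockwise)) -> West
  L (left (90° counter-clockwise)) -> South
  R (right (90° clockwise)) -> West
  L (left (90° counter-clockwise)) -> South
  L (left (90° counter-clockwise)) -> East
  R (right (90° clockwise)) -> South
  L (left (90° counter-clockwise)) -> East
  U (U-turn (180°)) -> West
  R (right (90° clockwise)) -> North
Final: North

Answer: Final heading: North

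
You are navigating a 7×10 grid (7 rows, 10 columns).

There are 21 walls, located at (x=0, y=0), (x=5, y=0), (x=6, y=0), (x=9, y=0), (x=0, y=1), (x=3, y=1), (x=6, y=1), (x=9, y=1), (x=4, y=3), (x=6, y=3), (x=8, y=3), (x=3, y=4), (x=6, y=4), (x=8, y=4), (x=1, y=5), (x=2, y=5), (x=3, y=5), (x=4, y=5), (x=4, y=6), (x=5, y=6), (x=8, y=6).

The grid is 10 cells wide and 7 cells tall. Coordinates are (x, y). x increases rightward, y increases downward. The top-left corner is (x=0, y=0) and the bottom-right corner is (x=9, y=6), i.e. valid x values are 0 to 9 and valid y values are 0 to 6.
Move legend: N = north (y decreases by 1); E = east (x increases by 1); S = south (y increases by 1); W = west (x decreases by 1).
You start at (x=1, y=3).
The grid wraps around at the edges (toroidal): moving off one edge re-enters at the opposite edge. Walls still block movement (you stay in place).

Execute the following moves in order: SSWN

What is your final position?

Start: (x=1, y=3)
  S (south): (x=1, y=3) -> (x=1, y=4)
  S (south): blocked, stay at (x=1, y=4)
  W (west): (x=1, y=4) -> (x=0, y=4)
  N (north): (x=0, y=4) -> (x=0, y=3)
Final: (x=0, y=3)

Answer: Final position: (x=0, y=3)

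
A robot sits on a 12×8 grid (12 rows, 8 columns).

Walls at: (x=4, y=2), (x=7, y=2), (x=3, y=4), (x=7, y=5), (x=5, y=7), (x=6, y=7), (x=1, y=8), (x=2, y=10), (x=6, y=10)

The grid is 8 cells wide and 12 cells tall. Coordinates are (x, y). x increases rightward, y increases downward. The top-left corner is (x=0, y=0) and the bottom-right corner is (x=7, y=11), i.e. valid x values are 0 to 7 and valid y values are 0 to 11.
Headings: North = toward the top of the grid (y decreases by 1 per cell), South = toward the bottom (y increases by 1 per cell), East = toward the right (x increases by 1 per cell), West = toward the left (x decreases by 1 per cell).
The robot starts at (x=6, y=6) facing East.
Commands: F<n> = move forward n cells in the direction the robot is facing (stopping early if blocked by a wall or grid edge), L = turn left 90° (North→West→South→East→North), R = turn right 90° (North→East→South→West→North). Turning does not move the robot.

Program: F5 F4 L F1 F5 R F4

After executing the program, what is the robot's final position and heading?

Start: (x=6, y=6), facing East
  F5: move forward 1/5 (blocked), now at (x=7, y=6)
  F4: move forward 0/4 (blocked), now at (x=7, y=6)
  L: turn left, now facing North
  F1: move forward 0/1 (blocked), now at (x=7, y=6)
  F5: move forward 0/5 (blocked), now at (x=7, y=6)
  R: turn right, now facing East
  F4: move forward 0/4 (blocked), now at (x=7, y=6)
Final: (x=7, y=6), facing East

Answer: Final position: (x=7, y=6), facing East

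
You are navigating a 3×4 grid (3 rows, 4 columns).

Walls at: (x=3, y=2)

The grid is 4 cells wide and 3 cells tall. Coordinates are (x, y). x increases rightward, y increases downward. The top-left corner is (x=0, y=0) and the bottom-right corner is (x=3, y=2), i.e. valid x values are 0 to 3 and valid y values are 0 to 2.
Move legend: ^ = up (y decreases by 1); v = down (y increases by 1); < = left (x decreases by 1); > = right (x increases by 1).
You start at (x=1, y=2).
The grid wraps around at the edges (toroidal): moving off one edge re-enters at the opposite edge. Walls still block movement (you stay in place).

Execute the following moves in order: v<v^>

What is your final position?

Answer: Final position: (x=1, y=0)

Derivation:
Start: (x=1, y=2)
  v (down): (x=1, y=2) -> (x=1, y=0)
  < (left): (x=1, y=0) -> (x=0, y=0)
  v (down): (x=0, y=0) -> (x=0, y=1)
  ^ (up): (x=0, y=1) -> (x=0, y=0)
  > (right): (x=0, y=0) -> (x=1, y=0)
Final: (x=1, y=0)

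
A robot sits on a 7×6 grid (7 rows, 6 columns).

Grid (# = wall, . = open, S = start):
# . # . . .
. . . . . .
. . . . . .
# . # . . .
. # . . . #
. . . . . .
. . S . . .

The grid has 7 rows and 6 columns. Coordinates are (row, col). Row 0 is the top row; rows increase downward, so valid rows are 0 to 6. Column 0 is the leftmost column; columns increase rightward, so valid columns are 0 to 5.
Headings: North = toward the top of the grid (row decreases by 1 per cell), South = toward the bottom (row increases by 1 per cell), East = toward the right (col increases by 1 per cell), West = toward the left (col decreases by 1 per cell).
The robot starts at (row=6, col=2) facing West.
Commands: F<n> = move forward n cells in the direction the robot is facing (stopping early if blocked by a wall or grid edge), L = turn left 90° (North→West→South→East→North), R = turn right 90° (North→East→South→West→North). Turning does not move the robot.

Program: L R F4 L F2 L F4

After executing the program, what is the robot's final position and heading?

Answer: Final position: (row=6, col=4), facing East

Derivation:
Start: (row=6, col=2), facing West
  L: turn left, now facing South
  R: turn right, now facing West
  F4: move forward 2/4 (blocked), now at (row=6, col=0)
  L: turn left, now facing South
  F2: move forward 0/2 (blocked), now at (row=6, col=0)
  L: turn left, now facing East
  F4: move forward 4, now at (row=6, col=4)
Final: (row=6, col=4), facing East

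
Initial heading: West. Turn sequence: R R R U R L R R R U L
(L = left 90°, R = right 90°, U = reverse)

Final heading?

Start: West
  R (right (90° clockwise)) -> North
  R (right (90° clockwise)) -> East
  R (right (90° clockwise)) -> South
  U (U-turn (180°)) -> North
  R (right (90° clockwise)) -> East
  L (left (90° counter-clockwise)) -> North
  R (right (90° clockwise)) -> East
  R (right (90° clockwise)) -> South
  R (right (90° clockwise)) -> West
  U (U-turn (180°)) -> East
  L (left (90° counter-clockwise)) -> North
Final: North

Answer: Final heading: North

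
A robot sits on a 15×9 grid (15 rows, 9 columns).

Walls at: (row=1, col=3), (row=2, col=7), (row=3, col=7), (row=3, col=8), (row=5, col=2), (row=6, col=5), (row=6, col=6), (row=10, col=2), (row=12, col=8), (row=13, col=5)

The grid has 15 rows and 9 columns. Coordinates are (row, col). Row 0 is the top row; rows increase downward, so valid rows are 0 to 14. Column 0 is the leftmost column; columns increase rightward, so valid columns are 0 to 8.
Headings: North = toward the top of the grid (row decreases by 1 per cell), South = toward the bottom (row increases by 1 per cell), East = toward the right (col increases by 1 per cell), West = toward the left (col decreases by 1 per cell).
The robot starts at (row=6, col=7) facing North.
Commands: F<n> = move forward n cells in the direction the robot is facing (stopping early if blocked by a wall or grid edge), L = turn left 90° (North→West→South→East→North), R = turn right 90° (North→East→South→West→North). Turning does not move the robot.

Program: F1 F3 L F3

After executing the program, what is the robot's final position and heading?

Answer: Final position: (row=4, col=4), facing West

Derivation:
Start: (row=6, col=7), facing North
  F1: move forward 1, now at (row=5, col=7)
  F3: move forward 1/3 (blocked), now at (row=4, col=7)
  L: turn left, now facing West
  F3: move forward 3, now at (row=4, col=4)
Final: (row=4, col=4), facing West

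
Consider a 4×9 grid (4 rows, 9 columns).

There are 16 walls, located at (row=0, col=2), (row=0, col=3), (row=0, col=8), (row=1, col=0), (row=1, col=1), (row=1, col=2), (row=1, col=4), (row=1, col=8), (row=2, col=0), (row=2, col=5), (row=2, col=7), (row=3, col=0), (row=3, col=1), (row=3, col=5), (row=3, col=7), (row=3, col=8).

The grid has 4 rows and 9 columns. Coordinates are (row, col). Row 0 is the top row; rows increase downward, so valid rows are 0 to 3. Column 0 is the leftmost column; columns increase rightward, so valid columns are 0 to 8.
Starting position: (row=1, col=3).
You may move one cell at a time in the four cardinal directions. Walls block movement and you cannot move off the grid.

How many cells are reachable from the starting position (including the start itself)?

BFS flood-fill from (row=1, col=3):
  Distance 0: (row=1, col=3)
  Distance 1: (row=2, col=3)
  Distance 2: (row=2, col=2), (row=2, col=4), (row=3, col=3)
  Distance 3: (row=2, col=1), (row=3, col=2), (row=3, col=4)
Total reachable: 8 (grid has 20 open cells total)

Answer: Reachable cells: 8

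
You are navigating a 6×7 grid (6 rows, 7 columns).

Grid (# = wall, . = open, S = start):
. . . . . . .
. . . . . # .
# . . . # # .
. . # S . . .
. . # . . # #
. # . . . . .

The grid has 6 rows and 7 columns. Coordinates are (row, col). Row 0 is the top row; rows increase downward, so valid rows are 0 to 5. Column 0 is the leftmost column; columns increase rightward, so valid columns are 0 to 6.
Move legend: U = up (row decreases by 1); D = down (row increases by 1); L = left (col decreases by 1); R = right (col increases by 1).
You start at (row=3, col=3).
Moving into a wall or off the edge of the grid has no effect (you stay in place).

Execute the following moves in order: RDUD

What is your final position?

Answer: Final position: (row=4, col=4)

Derivation:
Start: (row=3, col=3)
  R (right): (row=3, col=3) -> (row=3, col=4)
  D (down): (row=3, col=4) -> (row=4, col=4)
  U (up): (row=4, col=4) -> (row=3, col=4)
  D (down): (row=3, col=4) -> (row=4, col=4)
Final: (row=4, col=4)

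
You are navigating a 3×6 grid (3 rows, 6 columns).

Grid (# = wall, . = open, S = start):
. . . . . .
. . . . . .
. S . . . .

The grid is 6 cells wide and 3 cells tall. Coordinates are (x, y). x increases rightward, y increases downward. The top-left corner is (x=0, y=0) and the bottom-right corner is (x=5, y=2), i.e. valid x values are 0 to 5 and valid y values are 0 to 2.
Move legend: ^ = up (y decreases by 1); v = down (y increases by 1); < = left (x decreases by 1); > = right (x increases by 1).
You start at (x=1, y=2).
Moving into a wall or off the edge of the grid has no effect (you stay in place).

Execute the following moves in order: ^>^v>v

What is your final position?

Answer: Final position: (x=3, y=2)

Derivation:
Start: (x=1, y=2)
  ^ (up): (x=1, y=2) -> (x=1, y=1)
  > (right): (x=1, y=1) -> (x=2, y=1)
  ^ (up): (x=2, y=1) -> (x=2, y=0)
  v (down): (x=2, y=0) -> (x=2, y=1)
  > (right): (x=2, y=1) -> (x=3, y=1)
  v (down): (x=3, y=1) -> (x=3, y=2)
Final: (x=3, y=2)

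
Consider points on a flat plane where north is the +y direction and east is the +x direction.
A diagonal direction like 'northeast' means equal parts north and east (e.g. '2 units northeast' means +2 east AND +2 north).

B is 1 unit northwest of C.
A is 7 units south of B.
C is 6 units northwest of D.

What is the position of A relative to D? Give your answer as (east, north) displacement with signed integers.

Place D at the origin (east=0, north=0).
  C is 6 units northwest of D: delta (east=-6, north=+6); C at (east=-6, north=6).
  B is 1 unit northwest of C: delta (east=-1, north=+1); B at (east=-7, north=7).
  A is 7 units south of B: delta (east=+0, north=-7); A at (east=-7, north=0).
Therefore A relative to D: (east=-7, north=0).

Answer: A is at (east=-7, north=0) relative to D.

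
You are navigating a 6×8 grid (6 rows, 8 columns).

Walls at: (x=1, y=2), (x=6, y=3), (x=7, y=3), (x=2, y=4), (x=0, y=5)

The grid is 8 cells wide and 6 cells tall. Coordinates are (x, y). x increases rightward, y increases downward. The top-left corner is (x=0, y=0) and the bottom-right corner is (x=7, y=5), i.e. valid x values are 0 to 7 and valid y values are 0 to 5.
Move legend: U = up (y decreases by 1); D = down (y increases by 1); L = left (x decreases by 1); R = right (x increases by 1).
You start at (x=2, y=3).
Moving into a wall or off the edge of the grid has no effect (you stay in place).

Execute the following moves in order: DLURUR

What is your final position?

Start: (x=2, y=3)
  D (down): blocked, stay at (x=2, y=3)
  L (left): (x=2, y=3) -> (x=1, y=3)
  U (up): blocked, stay at (x=1, y=3)
  R (right): (x=1, y=3) -> (x=2, y=3)
  U (up): (x=2, y=3) -> (x=2, y=2)
  R (right): (x=2, y=2) -> (x=3, y=2)
Final: (x=3, y=2)

Answer: Final position: (x=3, y=2)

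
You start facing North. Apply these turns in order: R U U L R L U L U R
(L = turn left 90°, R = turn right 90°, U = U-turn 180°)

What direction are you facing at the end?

Answer: Final heading: North

Derivation:
Start: North
  R (right (90° clockwise)) -> East
  U (U-turn (180°)) -> West
  U (U-turn (180°)) -> East
  L (left (90° counter-clockwise)) -> North
  R (right (90° clockwise)) -> East
  L (left (90° counter-clockwise)) -> North
  U (U-turn (180°)) -> South
  L (left (90° counter-clockwise)) -> East
  U (U-turn (180°)) -> West
  R (right (90° clockwise)) -> North
Final: North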